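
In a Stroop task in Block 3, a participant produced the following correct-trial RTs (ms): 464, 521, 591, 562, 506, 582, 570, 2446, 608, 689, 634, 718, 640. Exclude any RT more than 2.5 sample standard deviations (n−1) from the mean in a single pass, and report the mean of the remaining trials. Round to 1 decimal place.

n = 13, ΣRT = 9531, M = 733.154
Σ(x−M)² = 3238213.69; s = √(3238213.69/12) = 519.472
Cutoffs: 733.154 ± 2.5·519.472 → [-565.5, 2031.8]
Outside: 2446 → excluded.
Retained (n=12): Σ = 7085, mean = 7085/12 = 590.417

590.4 ms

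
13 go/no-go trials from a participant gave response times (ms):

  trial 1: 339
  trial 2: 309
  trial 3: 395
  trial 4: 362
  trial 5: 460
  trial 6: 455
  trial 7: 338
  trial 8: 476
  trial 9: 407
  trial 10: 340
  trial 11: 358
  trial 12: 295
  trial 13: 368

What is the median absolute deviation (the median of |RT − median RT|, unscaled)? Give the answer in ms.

33 ms

Sorted: 295, 309, 338, 339, 340, 358, 362, 368, 395, 407, 455, 460, 476 → median = 362
|x − 362|: 23, 53, 33, 0, 98, 93, 24, 114, 45, 22, 4, 67, 6
Sorted deviations: 0, 4, 6, 22, 23, 24, 33, 45, 53, 67, 93, 98, 114 → MAD = 33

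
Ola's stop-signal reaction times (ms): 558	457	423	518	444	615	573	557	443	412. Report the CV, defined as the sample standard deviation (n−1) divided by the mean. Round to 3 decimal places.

0.145

n = 10, Σ = 5000, M = 500.0000
Σ(x−M)² = 47398.000; s = √(47398.000/9) = 72.5703
CV = 72.5703 / 500.0000 = 0.14514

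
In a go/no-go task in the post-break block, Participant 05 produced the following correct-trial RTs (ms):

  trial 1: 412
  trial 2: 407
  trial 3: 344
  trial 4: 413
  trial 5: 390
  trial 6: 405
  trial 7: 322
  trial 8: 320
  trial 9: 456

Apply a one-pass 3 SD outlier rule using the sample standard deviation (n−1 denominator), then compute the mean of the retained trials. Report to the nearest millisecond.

n = 9, ΣRT = 3469, M = 385.444
Σ(x−M)² = 17336.22; s = √(17336.22/8) = 46.551
Cutoffs: 385.444 ± 3·46.551 → [245.8, 525.1]
No RTs fall outside the cutoffs; all 9 retained. Mean = 3469/9 = 385.444

385 ms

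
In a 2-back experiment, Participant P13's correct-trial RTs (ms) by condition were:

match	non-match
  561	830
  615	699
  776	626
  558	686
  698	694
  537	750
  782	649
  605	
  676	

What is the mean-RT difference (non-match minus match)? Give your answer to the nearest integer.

60 ms

M(match) = 5808/9 = 645.333
M(non-match) = 4934/7 = 704.857
Difference = 704.857 − 645.333 = 59.524 ms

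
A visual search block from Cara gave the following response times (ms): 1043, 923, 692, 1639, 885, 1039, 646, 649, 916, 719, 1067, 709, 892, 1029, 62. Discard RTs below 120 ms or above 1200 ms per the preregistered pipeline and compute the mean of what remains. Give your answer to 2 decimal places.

Excluded: 62, 1639
Retained (n=13): Σ = 11209
Mean = 11209/13 = 862.2308

862.23 ms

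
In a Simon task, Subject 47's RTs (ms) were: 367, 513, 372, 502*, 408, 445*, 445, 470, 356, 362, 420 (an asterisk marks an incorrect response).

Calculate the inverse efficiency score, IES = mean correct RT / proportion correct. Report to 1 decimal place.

504.2 ms

Correct trials (n=9): 367, 513, 372, 408, 445, 470, 356, 362, 420
Mean correct RT = 3713/9 = 412.5556 ms
Proportion correct = 9/11
IES = 412.5556 / (9/11) = 504.235 ms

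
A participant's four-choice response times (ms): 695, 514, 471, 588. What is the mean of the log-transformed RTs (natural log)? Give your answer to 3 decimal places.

ln(RT): 6.5439, 6.2422, 6.1549, 6.3767
Σ ln(RT) = 25.3177
Mean = 25.3177/4 = 6.32943

6.329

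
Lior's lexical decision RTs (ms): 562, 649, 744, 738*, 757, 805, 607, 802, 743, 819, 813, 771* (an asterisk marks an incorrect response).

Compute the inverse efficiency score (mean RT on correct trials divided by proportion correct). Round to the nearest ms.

Correct trials (n=10): 562, 649, 744, 757, 805, 607, 802, 743, 819, 813
Mean correct RT = 7301/10 = 730.1000 ms
Proportion correct = 10/12
IES = 730.1000 / (10/12) = 876.120 ms

876 ms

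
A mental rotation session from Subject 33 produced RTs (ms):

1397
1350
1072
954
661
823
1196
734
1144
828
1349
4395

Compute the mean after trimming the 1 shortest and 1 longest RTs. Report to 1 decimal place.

Sorted: 661, 734, 823, 828, 954, 1072, 1144, 1196, 1349, 1350, 1397, 4395
Drop lowest 1 (661) and highest 1 (4395)
Remaining (n=10): Σ = 10847, mean = 10847/10 = 1084.700

1084.7 ms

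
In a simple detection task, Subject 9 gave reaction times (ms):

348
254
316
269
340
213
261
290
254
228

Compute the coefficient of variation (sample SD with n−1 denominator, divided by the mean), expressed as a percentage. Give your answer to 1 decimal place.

n = 10, Σ = 2773, M = 277.3000
Σ(x−M)² = 18574.100; s = √(18574.100/9) = 45.4289
CV = 45.4289 / 277.3000 = 0.16383 = 16.383%

16.4%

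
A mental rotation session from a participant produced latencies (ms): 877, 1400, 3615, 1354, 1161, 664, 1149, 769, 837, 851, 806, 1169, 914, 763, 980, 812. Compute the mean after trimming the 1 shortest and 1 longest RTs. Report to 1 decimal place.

Sorted: 664, 763, 769, 806, 812, 837, 851, 877, 914, 980, 1149, 1161, 1169, 1354, 1400, 3615
Drop lowest 1 (664) and highest 1 (3615)
Remaining (n=14): Σ = 13842, mean = 13842/14 = 988.714

988.7 ms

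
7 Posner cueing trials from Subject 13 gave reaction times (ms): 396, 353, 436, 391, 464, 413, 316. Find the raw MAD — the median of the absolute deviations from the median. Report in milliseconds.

Sorted: 316, 353, 391, 396, 413, 436, 464 → median = 396
|x − 396|: 0, 43, 40, 5, 68, 17, 80
Sorted deviations: 0, 5, 17, 40, 43, 68, 80 → MAD = 40

40 ms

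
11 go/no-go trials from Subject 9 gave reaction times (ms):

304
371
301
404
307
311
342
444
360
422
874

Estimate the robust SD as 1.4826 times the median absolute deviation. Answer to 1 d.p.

78.6 ms

Sorted: 301, 304, 307, 311, 342, 360, 371, 404, 422, 444, 874 → median = 360
|x − 360| sorted: 0, 11, 18, 44, 49, 53, 56, 59, 62, 84, 514 → MAD = 53
Robust SD ≈ 1.4826 × 53 = 78.578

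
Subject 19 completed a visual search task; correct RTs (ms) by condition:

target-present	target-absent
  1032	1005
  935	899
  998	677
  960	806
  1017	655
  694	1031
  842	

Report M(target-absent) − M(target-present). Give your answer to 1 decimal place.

-79.9 ms

M(target-present) = 6478/7 = 925.429
M(target-absent) = 5073/6 = 845.500
Difference = 845.500 − 925.429 = -79.929 ms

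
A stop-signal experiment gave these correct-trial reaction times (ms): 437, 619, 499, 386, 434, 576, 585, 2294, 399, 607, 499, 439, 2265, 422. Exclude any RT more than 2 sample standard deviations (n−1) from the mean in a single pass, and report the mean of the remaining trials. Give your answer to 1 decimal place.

n = 14, ΣRT = 10461, M = 747.214
Σ(x−M)² = 5557992.36; s = √(5557992.36/13) = 653.864
Cutoffs: 747.214 ± 2·653.864 → [-560.5, 2054.9]
Outside: 2265, 2294 → excluded.
Retained (n=12): Σ = 5902, mean = 5902/12 = 491.833

491.8 ms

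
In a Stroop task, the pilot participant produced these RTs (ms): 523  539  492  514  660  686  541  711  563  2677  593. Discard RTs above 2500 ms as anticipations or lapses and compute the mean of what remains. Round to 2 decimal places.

Excluded: 2677
Retained (n=10): Σ = 5822
Mean = 5822/10 = 582.2000

582.20 ms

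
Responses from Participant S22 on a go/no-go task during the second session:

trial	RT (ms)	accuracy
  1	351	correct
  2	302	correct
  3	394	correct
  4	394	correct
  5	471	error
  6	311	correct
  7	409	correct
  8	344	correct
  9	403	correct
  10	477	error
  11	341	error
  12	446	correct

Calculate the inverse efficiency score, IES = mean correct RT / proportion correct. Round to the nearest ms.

497 ms

Correct trials (n=9): 351, 302, 394, 394, 311, 409, 344, 403, 446
Mean correct RT = 3354/9 = 372.6667 ms
Proportion correct = 9/12
IES = 372.6667 / (9/12) = 496.889 ms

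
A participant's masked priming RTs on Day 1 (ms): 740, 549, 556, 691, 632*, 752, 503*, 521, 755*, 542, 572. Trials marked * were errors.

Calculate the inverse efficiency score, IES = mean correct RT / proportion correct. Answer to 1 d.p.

846.1 ms

Correct trials (n=8): 740, 549, 556, 691, 752, 521, 542, 572
Mean correct RT = 4923/8 = 615.3750 ms
Proportion correct = 8/11
IES = 615.3750 / (8/11) = 846.141 ms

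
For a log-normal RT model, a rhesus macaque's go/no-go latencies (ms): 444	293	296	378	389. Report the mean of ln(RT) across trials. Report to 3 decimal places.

5.873

ln(RT): 6.0958, 5.6802, 5.6904, 5.9349, 5.9636
Σ ln(RT) = 29.3648
Mean = 29.3648/5 = 5.87297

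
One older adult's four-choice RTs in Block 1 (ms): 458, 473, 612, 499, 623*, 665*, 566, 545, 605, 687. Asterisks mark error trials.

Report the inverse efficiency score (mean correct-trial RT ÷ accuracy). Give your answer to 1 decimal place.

Correct trials (n=8): 458, 473, 612, 499, 566, 545, 605, 687
Mean correct RT = 4445/8 = 555.6250 ms
Proportion correct = 8/10
IES = 555.6250 / (8/10) = 694.531 ms

694.5 ms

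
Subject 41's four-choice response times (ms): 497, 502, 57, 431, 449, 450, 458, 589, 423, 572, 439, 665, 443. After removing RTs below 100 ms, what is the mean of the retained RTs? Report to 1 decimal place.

493.2 ms

Excluded: 57
Retained (n=12): Σ = 5918
Mean = 5918/12 = 493.1667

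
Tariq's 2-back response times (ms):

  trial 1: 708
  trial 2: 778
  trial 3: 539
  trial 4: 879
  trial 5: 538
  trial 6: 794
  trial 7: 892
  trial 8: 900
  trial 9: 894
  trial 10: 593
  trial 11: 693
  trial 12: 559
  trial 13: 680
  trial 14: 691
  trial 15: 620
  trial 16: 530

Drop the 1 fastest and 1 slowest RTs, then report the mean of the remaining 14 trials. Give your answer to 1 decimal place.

Sorted: 530, 538, 539, 559, 593, 620, 680, 691, 693, 708, 778, 794, 879, 892, 894, 900
Drop lowest 1 (530) and highest 1 (900)
Remaining (n=14): Σ = 9858, mean = 9858/14 = 704.143

704.1 ms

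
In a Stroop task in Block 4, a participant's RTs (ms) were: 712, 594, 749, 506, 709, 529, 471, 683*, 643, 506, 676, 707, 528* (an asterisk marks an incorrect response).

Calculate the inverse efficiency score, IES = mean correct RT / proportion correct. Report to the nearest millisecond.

Correct trials (n=11): 712, 594, 749, 506, 709, 529, 471, 643, 506, 676, 707
Mean correct RT = 6802/11 = 618.3636 ms
Proportion correct = 11/13
IES = 618.3636 / (11/13) = 730.793 ms

731 ms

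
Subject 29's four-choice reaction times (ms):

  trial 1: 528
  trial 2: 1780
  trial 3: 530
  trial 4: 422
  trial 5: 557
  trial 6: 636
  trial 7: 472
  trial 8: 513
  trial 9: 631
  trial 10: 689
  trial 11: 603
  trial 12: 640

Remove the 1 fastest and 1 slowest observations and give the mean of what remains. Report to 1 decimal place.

Sorted: 422, 472, 513, 528, 530, 557, 603, 631, 636, 640, 689, 1780
Drop lowest 1 (422) and highest 1 (1780)
Remaining (n=10): Σ = 5799, mean = 5799/10 = 579.900

579.9 ms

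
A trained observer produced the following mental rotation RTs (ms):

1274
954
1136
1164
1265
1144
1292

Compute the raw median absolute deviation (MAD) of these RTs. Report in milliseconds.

Sorted: 954, 1136, 1144, 1164, 1265, 1274, 1292 → median = 1164
|x − 1164|: 110, 210, 28, 0, 101, 20, 128
Sorted deviations: 0, 20, 28, 101, 110, 128, 210 → MAD = 101

101 ms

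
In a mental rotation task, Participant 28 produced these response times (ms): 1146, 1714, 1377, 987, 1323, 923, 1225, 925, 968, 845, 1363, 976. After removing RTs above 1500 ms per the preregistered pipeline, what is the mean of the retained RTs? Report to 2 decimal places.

1096.18 ms

Excluded: 1714
Retained (n=11): Σ = 12058
Mean = 12058/11 = 1096.1818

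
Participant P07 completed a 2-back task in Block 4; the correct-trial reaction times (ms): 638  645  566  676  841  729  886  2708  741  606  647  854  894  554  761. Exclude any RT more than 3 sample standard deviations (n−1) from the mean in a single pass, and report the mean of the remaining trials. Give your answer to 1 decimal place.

717.0 ms

n = 15, ΣRT = 12746, M = 849.733
Σ(x−M)² = 3876196.93; s = √(3876196.93/14) = 526.186
Cutoffs: 849.733 ± 3·526.186 → [-728.8, 2428.3]
Outside: 2708 → excluded.
Retained (n=14): Σ = 10038, mean = 10038/14 = 717.000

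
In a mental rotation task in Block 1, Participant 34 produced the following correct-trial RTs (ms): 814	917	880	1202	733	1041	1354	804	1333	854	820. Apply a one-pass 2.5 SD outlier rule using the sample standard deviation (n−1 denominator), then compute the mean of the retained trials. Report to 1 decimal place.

977.5 ms

n = 11, ΣRT = 10752, M = 977.455
Σ(x−M)² = 492404.73; s = √(492404.73/10) = 221.902
Cutoffs: 977.455 ± 2.5·221.902 → [422.7, 1532.2]
No RTs fall outside the cutoffs; all 11 retained. Mean = 10752/11 = 977.455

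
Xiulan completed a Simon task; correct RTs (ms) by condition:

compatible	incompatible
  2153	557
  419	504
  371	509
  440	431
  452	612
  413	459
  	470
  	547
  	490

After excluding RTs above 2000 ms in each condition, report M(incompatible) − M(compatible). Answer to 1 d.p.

compatible: exclude 2153
M(compatible) = 2095/5 = 419.000
M(incompatible) = 4579/9 = 508.778
Difference = 508.778 − 419.000 = 89.778 ms

89.8 ms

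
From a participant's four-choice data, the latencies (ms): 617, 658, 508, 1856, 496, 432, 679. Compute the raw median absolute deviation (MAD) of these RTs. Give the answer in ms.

Sorted: 432, 496, 508, 617, 658, 679, 1856 → median = 617
|x − 617|: 0, 41, 109, 1239, 121, 185, 62
Sorted deviations: 0, 41, 62, 109, 121, 185, 1239 → MAD = 109

109 ms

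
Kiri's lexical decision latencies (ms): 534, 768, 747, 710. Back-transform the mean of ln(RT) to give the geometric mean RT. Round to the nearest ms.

ln(RT): 6.2804, 6.6438, 6.6161, 6.5653
Mean ln(RT) = 26.1055/4 = 6.52638
Geometric mean = exp(6.52638) = 682.92 ms

683 ms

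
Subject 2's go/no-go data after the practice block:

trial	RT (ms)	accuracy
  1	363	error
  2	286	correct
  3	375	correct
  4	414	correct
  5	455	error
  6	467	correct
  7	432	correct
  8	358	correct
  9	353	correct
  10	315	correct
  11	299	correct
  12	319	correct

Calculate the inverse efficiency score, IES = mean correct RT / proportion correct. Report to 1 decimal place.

Correct trials (n=10): 286, 375, 414, 467, 432, 358, 353, 315, 299, 319
Mean correct RT = 3618/10 = 361.8000 ms
Proportion correct = 10/12
IES = 361.8000 / (10/12) = 434.160 ms

434.2 ms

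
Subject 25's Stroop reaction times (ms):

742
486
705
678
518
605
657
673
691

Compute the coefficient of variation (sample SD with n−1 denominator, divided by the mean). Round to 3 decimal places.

0.135

n = 9, Σ = 5755, M = 639.4444
Σ(x−M)² = 59874.222; s = √(59874.222/8) = 86.5117
CV = 86.5117 / 639.4444 = 0.13529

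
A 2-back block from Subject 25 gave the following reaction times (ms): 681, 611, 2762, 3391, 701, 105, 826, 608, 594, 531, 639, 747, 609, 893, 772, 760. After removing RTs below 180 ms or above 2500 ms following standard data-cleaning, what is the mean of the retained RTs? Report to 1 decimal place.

Excluded: 105, 2762, 3391
Retained (n=13): Σ = 8972
Mean = 8972/13 = 690.1538

690.2 ms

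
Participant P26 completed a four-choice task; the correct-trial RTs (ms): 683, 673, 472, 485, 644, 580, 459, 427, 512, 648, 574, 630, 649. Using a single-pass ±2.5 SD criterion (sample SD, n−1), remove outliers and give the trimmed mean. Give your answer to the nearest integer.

n = 13, ΣRT = 7436, M = 572.000
Σ(x−M)² = 97806.00; s = √(97806.00/12) = 90.280
Cutoffs: 572.000 ± 2.5·90.280 → [346.3, 797.7]
No RTs fall outside the cutoffs; all 13 retained. Mean = 7436/13 = 572.000

572 ms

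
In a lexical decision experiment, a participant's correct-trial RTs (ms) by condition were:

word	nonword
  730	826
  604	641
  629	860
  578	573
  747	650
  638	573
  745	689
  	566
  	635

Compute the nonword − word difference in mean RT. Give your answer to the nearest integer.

1 ms

M(word) = 4671/7 = 667.286
M(nonword) = 6013/9 = 668.111
Difference = 668.111 − 667.286 = 0.825 ms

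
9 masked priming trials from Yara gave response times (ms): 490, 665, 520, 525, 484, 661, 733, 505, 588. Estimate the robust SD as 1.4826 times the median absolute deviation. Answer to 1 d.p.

60.8 ms

Sorted: 484, 490, 505, 520, 525, 588, 661, 665, 733 → median = 525
|x − 525| sorted: 0, 5, 20, 35, 41, 63, 136, 140, 208 → MAD = 41
Robust SD ≈ 1.4826 × 41 = 60.787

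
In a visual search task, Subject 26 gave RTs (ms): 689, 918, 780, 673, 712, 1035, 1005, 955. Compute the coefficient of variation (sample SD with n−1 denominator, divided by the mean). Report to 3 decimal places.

0.176

n = 8, Σ = 6767, M = 845.8750
Σ(x−M)² = 154956.875; s = √(154956.875/7) = 148.7841
CV = 148.7841 / 845.8750 = 0.17589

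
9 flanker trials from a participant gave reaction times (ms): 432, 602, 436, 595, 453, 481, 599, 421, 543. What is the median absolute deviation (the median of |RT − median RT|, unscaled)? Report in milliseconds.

60 ms

Sorted: 421, 432, 436, 453, 481, 543, 595, 599, 602 → median = 481
|x − 481|: 49, 121, 45, 114, 28, 0, 118, 60, 62
Sorted deviations: 0, 28, 45, 49, 60, 62, 114, 118, 121 → MAD = 60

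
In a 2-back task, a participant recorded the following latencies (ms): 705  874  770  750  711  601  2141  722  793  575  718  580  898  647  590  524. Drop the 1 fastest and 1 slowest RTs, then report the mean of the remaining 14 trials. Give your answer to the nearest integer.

710 ms

Sorted: 524, 575, 580, 590, 601, 647, 705, 711, 718, 722, 750, 770, 793, 874, 898, 2141
Drop lowest 1 (524) and highest 1 (2141)
Remaining (n=14): Σ = 9934, mean = 9934/14 = 709.571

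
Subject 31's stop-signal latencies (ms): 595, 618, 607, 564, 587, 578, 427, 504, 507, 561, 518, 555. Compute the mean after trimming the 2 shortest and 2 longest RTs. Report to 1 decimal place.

Sorted: 427, 504, 507, 518, 555, 561, 564, 578, 587, 595, 607, 618
Drop lowest 2 (427, 504) and highest 2 (607, 618)
Remaining (n=8): Σ = 4465, mean = 4465/8 = 558.125

558.1 ms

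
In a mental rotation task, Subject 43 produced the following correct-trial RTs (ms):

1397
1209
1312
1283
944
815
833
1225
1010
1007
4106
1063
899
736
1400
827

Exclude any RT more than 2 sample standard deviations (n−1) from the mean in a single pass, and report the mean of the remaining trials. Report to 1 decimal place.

n = 16, ΣRT = 20066, M = 1254.125
Σ(x−M)² = 9382505.75; s = √(9382505.75/15) = 790.886
Cutoffs: 1254.125 ± 2·790.886 → [-327.6, 2835.9]
Outside: 4106 → excluded.
Retained (n=15): Σ = 15960, mean = 15960/15 = 1064.000

1064.0 ms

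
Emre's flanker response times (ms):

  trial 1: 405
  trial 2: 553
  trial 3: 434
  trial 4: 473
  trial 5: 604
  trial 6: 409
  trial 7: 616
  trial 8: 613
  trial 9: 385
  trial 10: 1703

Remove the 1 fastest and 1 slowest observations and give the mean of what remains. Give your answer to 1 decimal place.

513.4 ms

Sorted: 385, 405, 409, 434, 473, 553, 604, 613, 616, 1703
Drop lowest 1 (385) and highest 1 (1703)
Remaining (n=8): Σ = 4107, mean = 4107/8 = 513.375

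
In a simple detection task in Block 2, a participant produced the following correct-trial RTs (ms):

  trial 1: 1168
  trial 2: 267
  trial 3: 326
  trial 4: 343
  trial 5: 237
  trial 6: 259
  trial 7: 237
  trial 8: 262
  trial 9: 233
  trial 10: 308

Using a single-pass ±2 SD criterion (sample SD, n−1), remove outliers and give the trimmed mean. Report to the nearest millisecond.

275 ms

n = 10, ΣRT = 3640, M = 364.000
Σ(x−M)² = 731694.00; s = √(731694.00/9) = 285.130
Cutoffs: 364.000 ± 2·285.130 → [-206.3, 934.3]
Outside: 1168 → excluded.
Retained (n=9): Σ = 2472, mean = 2472/9 = 274.667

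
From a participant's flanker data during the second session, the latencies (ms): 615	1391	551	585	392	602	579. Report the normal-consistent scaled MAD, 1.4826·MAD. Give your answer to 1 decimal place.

Sorted: 392, 551, 579, 585, 602, 615, 1391 → median = 585
|x − 585| sorted: 0, 6, 17, 30, 34, 193, 806 → MAD = 30
Robust SD ≈ 1.4826 × 30 = 44.478

44.5 ms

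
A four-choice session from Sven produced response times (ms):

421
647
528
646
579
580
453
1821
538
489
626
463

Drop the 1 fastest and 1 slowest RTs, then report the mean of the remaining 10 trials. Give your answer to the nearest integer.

Sorted: 421, 453, 463, 489, 528, 538, 579, 580, 626, 646, 647, 1821
Drop lowest 1 (421) and highest 1 (1821)
Remaining (n=10): Σ = 5549, mean = 5549/10 = 554.900

555 ms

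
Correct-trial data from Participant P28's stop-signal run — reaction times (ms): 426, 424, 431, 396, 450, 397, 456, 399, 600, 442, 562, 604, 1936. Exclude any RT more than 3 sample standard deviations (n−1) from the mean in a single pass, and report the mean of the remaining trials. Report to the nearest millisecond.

466 ms

n = 13, ΣRT = 7523, M = 578.692
Σ(x−M)² = 2061692.77; s = √(2061692.77/12) = 414.497
Cutoffs: 578.692 ± 3·414.497 → [-664.8, 1822.2]
Outside: 1936 → excluded.
Retained (n=12): Σ = 5587, mean = 5587/12 = 465.583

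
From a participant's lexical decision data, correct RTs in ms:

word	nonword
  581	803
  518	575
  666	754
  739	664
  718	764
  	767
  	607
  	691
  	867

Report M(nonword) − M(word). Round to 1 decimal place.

76.9 ms

M(word) = 3222/5 = 644.400
M(nonword) = 6492/9 = 721.333
Difference = 721.333 − 644.400 = 76.933 ms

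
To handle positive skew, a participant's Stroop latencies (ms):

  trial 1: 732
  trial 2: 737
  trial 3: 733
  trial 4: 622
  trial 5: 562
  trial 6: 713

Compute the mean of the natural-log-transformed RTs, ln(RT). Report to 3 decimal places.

6.522

ln(RT): 6.5958, 6.6026, 6.5971, 6.4329, 6.3315, 6.5695
Σ ln(RT) = 39.1294
Mean = 39.1294/6 = 6.52157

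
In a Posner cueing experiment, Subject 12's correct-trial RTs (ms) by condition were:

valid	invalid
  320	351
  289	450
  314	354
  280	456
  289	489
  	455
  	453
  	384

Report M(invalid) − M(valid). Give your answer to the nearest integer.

M(valid) = 1492/5 = 298.400
M(invalid) = 3392/8 = 424.000
Difference = 424.000 − 298.400 = 125.600 ms

126 ms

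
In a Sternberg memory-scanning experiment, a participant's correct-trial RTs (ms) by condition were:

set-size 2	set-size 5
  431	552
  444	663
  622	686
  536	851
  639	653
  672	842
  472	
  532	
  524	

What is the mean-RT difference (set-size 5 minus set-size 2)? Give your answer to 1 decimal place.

M(set-size 2) = 4872/9 = 541.333
M(set-size 5) = 4247/6 = 707.833
Difference = 707.833 − 541.333 = 166.500 ms

166.5 ms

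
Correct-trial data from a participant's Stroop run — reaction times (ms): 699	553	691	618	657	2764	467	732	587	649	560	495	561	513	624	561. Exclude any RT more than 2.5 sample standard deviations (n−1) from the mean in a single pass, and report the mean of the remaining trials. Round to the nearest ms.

n = 16, ΣRT = 11731, M = 733.188
Σ(x−M)² = 4484432.44; s = √(4484432.44/15) = 546.774
Cutoffs: 733.188 ± 2.5·546.774 → [-633.7, 2100.1]
Outside: 2764 → excluded.
Retained (n=15): Σ = 8967, mean = 8967/15 = 597.800

598 ms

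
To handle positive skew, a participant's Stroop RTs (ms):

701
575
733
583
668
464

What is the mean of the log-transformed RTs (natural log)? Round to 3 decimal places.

ln(RT): 6.5525, 6.3544, 6.5971, 6.3682, 6.5043, 6.1399
Σ ln(RT) = 38.5164
Mean = 38.5164/6 = 6.41940

6.419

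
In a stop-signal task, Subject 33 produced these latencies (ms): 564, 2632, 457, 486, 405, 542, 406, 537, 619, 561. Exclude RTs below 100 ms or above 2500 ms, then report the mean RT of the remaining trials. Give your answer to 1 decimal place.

Excluded: 2632
Retained (n=9): Σ = 4577
Mean = 4577/9 = 508.5556

508.6 ms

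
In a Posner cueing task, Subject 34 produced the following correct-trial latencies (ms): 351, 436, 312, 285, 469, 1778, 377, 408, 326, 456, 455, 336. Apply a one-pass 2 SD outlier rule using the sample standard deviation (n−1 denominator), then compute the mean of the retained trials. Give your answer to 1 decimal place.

n = 12, ΣRT = 5989, M = 499.083
Σ(x−M)² = 1826826.92; s = √(1826826.92/11) = 407.523
Cutoffs: 499.083 ± 2·407.523 → [-316.0, 1314.1]
Outside: 1778 → excluded.
Retained (n=11): Σ = 4211, mean = 4211/11 = 382.818

382.8 ms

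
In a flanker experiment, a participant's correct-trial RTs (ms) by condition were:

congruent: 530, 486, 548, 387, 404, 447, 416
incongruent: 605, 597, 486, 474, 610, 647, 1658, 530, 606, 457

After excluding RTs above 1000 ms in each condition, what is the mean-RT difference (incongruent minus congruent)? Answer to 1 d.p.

97.2 ms

incongruent: exclude 1658
M(congruent) = 3218/7 = 459.714
M(incongruent) = 5012/9 = 556.889
Difference = 556.889 − 459.714 = 97.175 ms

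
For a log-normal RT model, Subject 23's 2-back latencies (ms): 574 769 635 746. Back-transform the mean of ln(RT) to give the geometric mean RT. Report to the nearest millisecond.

676 ms

ln(RT): 6.3526, 6.6451, 6.4536, 6.6147
Mean ln(RT) = 26.0661/4 = 6.51652
Geometric mean = exp(6.51652) = 676.22 ms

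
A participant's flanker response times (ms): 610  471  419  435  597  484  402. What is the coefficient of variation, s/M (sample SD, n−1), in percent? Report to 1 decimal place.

n = 7, Σ = 3418, M = 488.2857
Σ(x−M)² = 42035.429; s = √(42035.429/6) = 83.7013
CV = 83.7013 / 488.2857 = 0.17142 = 17.142%

17.1%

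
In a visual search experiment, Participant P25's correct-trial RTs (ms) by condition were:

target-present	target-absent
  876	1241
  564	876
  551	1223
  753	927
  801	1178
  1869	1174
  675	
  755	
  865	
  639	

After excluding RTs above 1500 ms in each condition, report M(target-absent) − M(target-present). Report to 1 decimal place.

target-present: exclude 1869
M(target-present) = 6479/9 = 719.889
M(target-absent) = 6619/6 = 1103.167
Difference = 1103.167 − 719.889 = 383.278 ms

383.3 ms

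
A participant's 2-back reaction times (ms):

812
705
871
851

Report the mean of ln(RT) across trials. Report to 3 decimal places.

6.693

ln(RT): 6.6995, 6.5582, 6.7696, 6.7464
Σ ln(RT) = 26.7738
Mean = 26.7738/4 = 6.69344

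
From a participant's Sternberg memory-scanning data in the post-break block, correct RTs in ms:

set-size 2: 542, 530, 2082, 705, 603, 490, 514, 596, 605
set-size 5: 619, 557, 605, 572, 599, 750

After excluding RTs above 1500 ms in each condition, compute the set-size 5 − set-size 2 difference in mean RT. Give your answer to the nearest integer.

set-size 2: exclude 2082
M(set-size 2) = 4585/8 = 573.125
M(set-size 5) = 3702/6 = 617.000
Difference = 617.000 − 573.125 = 43.875 ms

44 ms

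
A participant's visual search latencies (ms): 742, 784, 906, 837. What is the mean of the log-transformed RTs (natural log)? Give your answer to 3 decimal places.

ln(RT): 6.6093, 6.6644, 6.8090, 6.7298
Σ ln(RT) = 26.8126
Mean = 26.8126/4 = 6.70316

6.703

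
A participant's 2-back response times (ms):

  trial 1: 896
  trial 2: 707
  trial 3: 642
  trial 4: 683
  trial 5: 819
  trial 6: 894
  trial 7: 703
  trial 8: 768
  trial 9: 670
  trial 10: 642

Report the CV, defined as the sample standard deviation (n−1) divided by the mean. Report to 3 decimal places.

n = 10, Σ = 7424, M = 742.4000
Σ(x−M)² = 84834.400; s = √(84834.400/9) = 97.0878
CV = 97.0878 / 742.4000 = 0.13078

0.131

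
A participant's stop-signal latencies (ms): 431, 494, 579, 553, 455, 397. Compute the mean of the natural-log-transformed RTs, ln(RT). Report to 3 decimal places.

ln(RT): 6.0661, 6.2025, 6.3613, 6.3154, 6.1203, 5.9839
Σ ln(RT) = 37.0495
Mean = 37.0495/6 = 6.17492

6.175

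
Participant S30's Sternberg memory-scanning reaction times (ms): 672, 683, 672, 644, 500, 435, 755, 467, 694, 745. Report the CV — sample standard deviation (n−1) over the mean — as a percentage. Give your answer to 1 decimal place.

n = 10, Σ = 6267, M = 626.7000
Σ(x−M)² = 120864.100; s = √(120864.100/9) = 115.8850
CV = 115.8850 / 626.7000 = 0.18491 = 18.491%

18.5%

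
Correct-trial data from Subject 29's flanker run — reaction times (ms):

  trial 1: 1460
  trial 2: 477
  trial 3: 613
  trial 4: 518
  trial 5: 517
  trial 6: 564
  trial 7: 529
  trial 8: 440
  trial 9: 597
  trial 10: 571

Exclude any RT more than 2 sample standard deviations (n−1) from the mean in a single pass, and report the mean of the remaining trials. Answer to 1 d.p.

n = 10, ΣRT = 6286, M = 628.600
Σ(x−M)² = 793118.40; s = √(793118.40/9) = 296.857
Cutoffs: 628.600 ± 2·296.857 → [34.9, 1222.3]
Outside: 1460 → excluded.
Retained (n=9): Σ = 4826, mean = 4826/9 = 536.222

536.2 ms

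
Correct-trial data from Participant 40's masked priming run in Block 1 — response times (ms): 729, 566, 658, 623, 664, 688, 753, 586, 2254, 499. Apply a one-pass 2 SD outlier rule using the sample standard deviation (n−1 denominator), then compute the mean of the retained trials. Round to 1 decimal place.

640.7 ms

n = 10, ΣRT = 8020, M = 802.000
Σ(x−M)² = 2395012.00; s = √(2395012.00/9) = 515.861
Cutoffs: 802.000 ± 2·515.861 → [-229.7, 1833.7]
Outside: 2254 → excluded.
Retained (n=9): Σ = 5766, mean = 5766/9 = 640.667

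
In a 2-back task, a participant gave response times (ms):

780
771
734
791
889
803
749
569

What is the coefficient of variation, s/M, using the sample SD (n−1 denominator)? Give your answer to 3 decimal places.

n = 8, Σ = 6086, M = 760.7500
Σ(x−M)² = 57245.500; s = √(57245.500/7) = 90.4319
CV = 90.4319 / 760.7500 = 0.11887

0.119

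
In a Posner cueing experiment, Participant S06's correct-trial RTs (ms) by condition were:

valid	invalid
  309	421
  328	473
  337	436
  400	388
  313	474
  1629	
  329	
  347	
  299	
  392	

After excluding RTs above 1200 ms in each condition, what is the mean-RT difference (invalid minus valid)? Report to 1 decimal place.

99.1 ms

valid: exclude 1629
M(valid) = 3054/9 = 339.333
M(invalid) = 2192/5 = 438.400
Difference = 438.400 − 339.333 = 99.067 ms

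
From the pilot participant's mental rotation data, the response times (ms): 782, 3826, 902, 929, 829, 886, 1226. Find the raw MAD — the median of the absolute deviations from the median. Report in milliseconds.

73 ms

Sorted: 782, 829, 886, 902, 929, 1226, 3826 → median = 902
|x − 902|: 120, 2924, 0, 27, 73, 16, 324
Sorted deviations: 0, 16, 27, 73, 120, 324, 2924 → MAD = 73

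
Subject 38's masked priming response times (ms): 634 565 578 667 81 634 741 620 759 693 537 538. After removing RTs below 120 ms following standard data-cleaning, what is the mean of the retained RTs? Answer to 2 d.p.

633.27 ms

Excluded: 81
Retained (n=11): Σ = 6966
Mean = 6966/11 = 633.2727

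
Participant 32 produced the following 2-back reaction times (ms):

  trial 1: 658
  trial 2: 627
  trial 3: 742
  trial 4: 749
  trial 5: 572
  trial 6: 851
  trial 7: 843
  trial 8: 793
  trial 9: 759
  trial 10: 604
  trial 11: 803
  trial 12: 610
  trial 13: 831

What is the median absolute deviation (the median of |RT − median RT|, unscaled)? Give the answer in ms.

Sorted: 572, 604, 610, 627, 658, 742, 749, 759, 793, 803, 831, 843, 851 → median = 749
|x − 749|: 91, 122, 7, 0, 177, 102, 94, 44, 10, 145, 54, 139, 82
Sorted deviations: 0, 7, 10, 44, 54, 82, 91, 94, 102, 122, 139, 145, 177 → MAD = 91

91 ms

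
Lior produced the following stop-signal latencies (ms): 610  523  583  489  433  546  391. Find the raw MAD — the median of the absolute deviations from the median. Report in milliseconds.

Sorted: 391, 433, 489, 523, 546, 583, 610 → median = 523
|x − 523|: 87, 0, 60, 34, 90, 23, 132
Sorted deviations: 0, 23, 34, 60, 87, 90, 132 → MAD = 60

60 ms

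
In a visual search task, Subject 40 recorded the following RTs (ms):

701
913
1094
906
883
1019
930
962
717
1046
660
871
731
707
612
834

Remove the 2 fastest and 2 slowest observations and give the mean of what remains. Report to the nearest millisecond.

848 ms

Sorted: 612, 660, 701, 707, 717, 731, 834, 871, 883, 906, 913, 930, 962, 1019, 1046, 1094
Drop lowest 2 (612, 660) and highest 2 (1046, 1094)
Remaining (n=12): Σ = 10174, mean = 10174/12 = 847.833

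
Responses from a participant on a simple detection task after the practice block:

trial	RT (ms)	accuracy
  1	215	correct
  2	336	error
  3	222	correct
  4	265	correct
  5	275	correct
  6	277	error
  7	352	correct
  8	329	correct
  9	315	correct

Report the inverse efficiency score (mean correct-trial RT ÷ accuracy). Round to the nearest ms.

362 ms

Correct trials (n=7): 215, 222, 265, 275, 352, 329, 315
Mean correct RT = 1973/7 = 281.8571 ms
Proportion correct = 7/9
IES = 281.8571 / (7/9) = 362.388 ms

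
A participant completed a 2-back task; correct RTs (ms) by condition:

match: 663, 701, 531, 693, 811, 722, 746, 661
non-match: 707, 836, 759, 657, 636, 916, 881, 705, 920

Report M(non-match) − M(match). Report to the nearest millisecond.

89 ms

M(match) = 5528/8 = 691.000
M(non-match) = 7017/9 = 779.667
Difference = 779.667 − 691.000 = 88.667 ms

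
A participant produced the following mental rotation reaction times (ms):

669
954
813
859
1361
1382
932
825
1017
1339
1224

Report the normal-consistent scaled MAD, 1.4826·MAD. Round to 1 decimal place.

209.0 ms

Sorted: 669, 813, 825, 859, 932, 954, 1017, 1224, 1339, 1361, 1382 → median = 954
|x − 954| sorted: 0, 22, 63, 95, 129, 141, 270, 285, 385, 407, 428 → MAD = 141
Robust SD ≈ 1.4826 × 141 = 209.047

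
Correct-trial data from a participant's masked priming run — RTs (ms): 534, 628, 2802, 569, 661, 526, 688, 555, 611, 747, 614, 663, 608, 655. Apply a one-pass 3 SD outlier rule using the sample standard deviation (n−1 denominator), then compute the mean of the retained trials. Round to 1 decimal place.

619.9 ms

n = 14, ΣRT = 10861, M = 775.786
Σ(x−M)² = 4470246.36; s = √(4470246.36/13) = 586.400
Cutoffs: 775.786 ± 3·586.400 → [-983.4, 2535.0]
Outside: 2802 → excluded.
Retained (n=13): Σ = 8059, mean = 8059/13 = 619.923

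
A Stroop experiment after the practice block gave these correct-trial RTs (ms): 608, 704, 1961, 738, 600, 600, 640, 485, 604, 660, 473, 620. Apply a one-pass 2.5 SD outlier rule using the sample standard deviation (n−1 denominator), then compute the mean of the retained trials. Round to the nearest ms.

612 ms

n = 12, ΣRT = 8693, M = 724.417
Σ(x−M)² = 1731460.92; s = √(1731460.92/11) = 396.744
Cutoffs: 724.417 ± 2.5·396.744 → [-267.4, 1716.3]
Outside: 1961 → excluded.
Retained (n=11): Σ = 6732, mean = 6732/11 = 612.000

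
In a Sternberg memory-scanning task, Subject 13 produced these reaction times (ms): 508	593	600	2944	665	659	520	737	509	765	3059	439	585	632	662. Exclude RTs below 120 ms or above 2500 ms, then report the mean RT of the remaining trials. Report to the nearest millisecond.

Excluded: 2944, 3059
Retained (n=13): Σ = 7874
Mean = 7874/13 = 605.6923

606 ms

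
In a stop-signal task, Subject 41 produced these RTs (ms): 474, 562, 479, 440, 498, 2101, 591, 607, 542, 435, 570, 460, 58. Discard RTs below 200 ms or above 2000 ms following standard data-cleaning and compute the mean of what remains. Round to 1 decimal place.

Excluded: 58, 2101
Retained (n=11): Σ = 5658
Mean = 5658/11 = 514.3636

514.4 ms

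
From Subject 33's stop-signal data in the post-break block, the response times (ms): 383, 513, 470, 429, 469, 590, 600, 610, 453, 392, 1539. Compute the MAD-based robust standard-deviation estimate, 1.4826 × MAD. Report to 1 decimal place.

115.6 ms

Sorted: 383, 392, 429, 453, 469, 470, 513, 590, 600, 610, 1539 → median = 470
|x − 470| sorted: 0, 1, 17, 41, 43, 78, 87, 120, 130, 140, 1069 → MAD = 78
Robust SD ≈ 1.4826 × 78 = 115.643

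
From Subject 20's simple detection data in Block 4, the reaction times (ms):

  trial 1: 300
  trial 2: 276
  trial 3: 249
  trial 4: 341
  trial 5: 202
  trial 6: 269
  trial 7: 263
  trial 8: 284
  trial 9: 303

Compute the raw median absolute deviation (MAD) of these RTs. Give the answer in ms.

Sorted: 202, 249, 263, 269, 276, 284, 300, 303, 341 → median = 276
|x − 276|: 24, 0, 27, 65, 74, 7, 13, 8, 27
Sorted deviations: 0, 7, 8, 13, 24, 27, 27, 65, 74 → MAD = 24

24 ms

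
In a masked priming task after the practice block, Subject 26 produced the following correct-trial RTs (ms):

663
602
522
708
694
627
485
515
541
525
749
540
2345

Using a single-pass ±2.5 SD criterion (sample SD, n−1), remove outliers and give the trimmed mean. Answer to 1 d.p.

597.6 ms

n = 13, ΣRT = 9516, M = 732.000
Σ(x−M)² = 2905156.00; s = √(2905156.00/12) = 492.033
Cutoffs: 732.000 ± 2.5·492.033 → [-498.1, 1962.1]
Outside: 2345 → excluded.
Retained (n=12): Σ = 7171, mean = 7171/12 = 597.583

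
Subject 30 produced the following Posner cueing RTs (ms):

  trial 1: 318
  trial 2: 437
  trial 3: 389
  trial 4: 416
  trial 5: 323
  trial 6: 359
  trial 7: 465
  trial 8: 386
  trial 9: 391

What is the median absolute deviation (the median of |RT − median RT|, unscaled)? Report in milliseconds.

Sorted: 318, 323, 359, 386, 389, 391, 416, 437, 465 → median = 389
|x − 389|: 71, 48, 0, 27, 66, 30, 76, 3, 2
Sorted deviations: 0, 2, 3, 27, 30, 48, 66, 71, 76 → MAD = 30

30 ms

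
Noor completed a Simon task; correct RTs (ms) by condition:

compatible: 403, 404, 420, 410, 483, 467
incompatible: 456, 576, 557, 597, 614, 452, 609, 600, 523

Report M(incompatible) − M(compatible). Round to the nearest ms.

M(compatible) = 2587/6 = 431.167
M(incompatible) = 4984/9 = 553.778
Difference = 553.778 − 431.167 = 122.611 ms

123 ms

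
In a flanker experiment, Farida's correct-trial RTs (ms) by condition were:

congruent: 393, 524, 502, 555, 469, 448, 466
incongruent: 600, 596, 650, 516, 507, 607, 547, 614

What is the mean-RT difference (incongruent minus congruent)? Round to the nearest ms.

100 ms

M(congruent) = 3357/7 = 479.571
M(incongruent) = 4637/8 = 579.625
Difference = 579.625 − 479.571 = 100.054 ms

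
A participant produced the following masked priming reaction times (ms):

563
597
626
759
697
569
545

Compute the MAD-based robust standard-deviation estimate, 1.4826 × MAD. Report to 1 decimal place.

50.4 ms

Sorted: 545, 563, 569, 597, 626, 697, 759 → median = 597
|x − 597| sorted: 0, 28, 29, 34, 52, 100, 162 → MAD = 34
Robust SD ≈ 1.4826 × 34 = 50.408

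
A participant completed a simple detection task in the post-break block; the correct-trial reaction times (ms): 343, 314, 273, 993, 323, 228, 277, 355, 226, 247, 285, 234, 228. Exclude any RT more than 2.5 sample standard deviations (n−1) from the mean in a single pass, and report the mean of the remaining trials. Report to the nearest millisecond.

n = 13, ΣRT = 4326, M = 332.769
Σ(x−M)² = 496380.31; s = √(496380.31/12) = 203.384
Cutoffs: 332.769 ± 2.5·203.384 → [-175.7, 841.2]
Outside: 993 → excluded.
Retained (n=12): Σ = 3333, mean = 3333/12 = 277.750

278 ms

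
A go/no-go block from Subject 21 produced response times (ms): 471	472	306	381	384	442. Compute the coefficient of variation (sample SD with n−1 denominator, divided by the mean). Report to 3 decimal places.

0.158

n = 6, Σ = 2456, M = 409.3333
Σ(x−M)² = 20919.333; s = √(20919.333/5) = 64.6828
CV = 64.6828 / 409.3333 = 0.15802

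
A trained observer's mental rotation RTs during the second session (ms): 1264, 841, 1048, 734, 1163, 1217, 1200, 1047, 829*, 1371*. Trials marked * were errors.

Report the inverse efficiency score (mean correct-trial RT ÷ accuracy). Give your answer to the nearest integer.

1330 ms

Correct trials (n=8): 1264, 841, 1048, 734, 1163, 1217, 1200, 1047
Mean correct RT = 8514/8 = 1064.2500 ms
Proportion correct = 8/10
IES = 1064.2500 / (8/10) = 1330.312 ms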